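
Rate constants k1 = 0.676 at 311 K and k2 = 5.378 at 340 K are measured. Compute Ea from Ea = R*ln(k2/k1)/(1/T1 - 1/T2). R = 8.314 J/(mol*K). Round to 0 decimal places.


Ea = R * ln(k2/k1) / (1/T1 - 1/T2)
ln(k2/k1) = ln(5.378/0.676) = 2.0738788
1/T1 - 1/T2 = 1/311 - 1/340 = 0.000274257613
Ea = 8.314 * 2.0738788 / 0.000274257613
Ea = 62869 J/mol


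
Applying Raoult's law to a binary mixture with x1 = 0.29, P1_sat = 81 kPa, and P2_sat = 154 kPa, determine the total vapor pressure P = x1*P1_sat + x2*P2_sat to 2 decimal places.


P = x1*P1_sat + x2*P2_sat
x2 = 1 - x1 = 1 - 0.29 = 0.71
P = 0.29*81 + 0.71*154
P = 23.49 + 109.34
P = 132.83 kPa


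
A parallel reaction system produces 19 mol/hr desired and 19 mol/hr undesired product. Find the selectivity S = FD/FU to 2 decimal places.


S = desired product rate / undesired product rate
S = 19 / 19
S = 1.00


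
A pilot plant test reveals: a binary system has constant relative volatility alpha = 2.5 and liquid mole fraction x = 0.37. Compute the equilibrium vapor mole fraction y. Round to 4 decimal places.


y = alpha*x / (1 + (alpha-1)*x)
y = 2.5*0.37 / (1 + (2.5-1)*0.37)
y = 0.925 / (1 + 0.555)
y = 0.925 / 1.555
y = 0.5949


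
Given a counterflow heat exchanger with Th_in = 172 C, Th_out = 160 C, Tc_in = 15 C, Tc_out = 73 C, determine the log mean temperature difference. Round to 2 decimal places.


dT1 = Th_in - Tc_out = 172 - 73 = 99
dT2 = Th_out - Tc_in = 160 - 15 = 145
LMTD = (dT1 - dT2) / ln(dT1/dT2)
LMTD = (99 - 145) / ln(99/145)
LMTD = 120.54 K


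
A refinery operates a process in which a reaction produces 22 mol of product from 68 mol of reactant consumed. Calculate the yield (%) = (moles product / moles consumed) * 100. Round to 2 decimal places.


Yield = (moles product / moles consumed) * 100%
Yield = (22 / 68) * 100
Yield = 0.3235 * 100
Yield = 32.35%


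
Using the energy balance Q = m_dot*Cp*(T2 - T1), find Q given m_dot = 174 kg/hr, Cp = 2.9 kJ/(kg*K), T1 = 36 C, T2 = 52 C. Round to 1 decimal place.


Q = m_dot * Cp * (T2 - T1)
Q = 174 * 2.9 * (52 - 36)
Q = 174 * 2.9 * 16
Q = 8073.6 kJ/hr


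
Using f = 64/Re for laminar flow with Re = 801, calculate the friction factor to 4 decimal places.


f = 64 / Re
f = 64 / 801
f = 0.0799


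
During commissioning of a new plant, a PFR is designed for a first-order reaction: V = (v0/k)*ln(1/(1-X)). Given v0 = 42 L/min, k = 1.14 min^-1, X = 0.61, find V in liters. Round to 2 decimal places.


V = (v0/k) * ln(1/(1-X))
V = (42/1.14) * ln(1/(1-0.61))
V = 36.842105 * ln(2.564103)
V = 36.842105 * 0.941609
V = 34.69 L


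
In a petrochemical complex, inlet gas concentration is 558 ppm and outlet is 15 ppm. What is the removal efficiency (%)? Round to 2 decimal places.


Efficiency = (G_in - G_out) / G_in * 100%
Efficiency = (558 - 15) / 558 * 100
Efficiency = 543 / 558 * 100
Efficiency = 97.31%


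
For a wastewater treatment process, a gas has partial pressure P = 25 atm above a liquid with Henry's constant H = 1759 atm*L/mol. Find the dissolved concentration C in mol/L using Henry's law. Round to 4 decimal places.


C = P / H
C = 25 / 1759
C = 0.0142 mol/L


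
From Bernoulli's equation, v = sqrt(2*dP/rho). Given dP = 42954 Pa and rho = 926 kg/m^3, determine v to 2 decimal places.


v = sqrt(2*dP/rho)
v = sqrt(2*42954/926)
v = sqrt(92.773218)
v = 9.63 m/s


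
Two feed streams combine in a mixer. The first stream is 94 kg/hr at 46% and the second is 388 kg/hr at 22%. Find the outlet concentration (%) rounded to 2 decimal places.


Mass balance on solute: F1*x1 + F2*x2 = F3*x3
F3 = F1 + F2 = 94 + 388 = 482 kg/hr
x3 = (F1*x1 + F2*x2)/F3
x3 = (94*0.46 + 388*0.22) / 482
x3 = 26.68%


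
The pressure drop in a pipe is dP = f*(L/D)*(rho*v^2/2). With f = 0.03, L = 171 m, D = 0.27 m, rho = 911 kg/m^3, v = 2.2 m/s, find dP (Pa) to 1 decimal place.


dP = f * (L/D) * (rho*v^2/2)
dP = 0.03 * (171/0.27) * (911*2.2^2/2)
L/D = 633.33333333
rho*v^2/2 = 911*4.84/2 = 2204.62
dP = 0.03 * 633.33333333 * 2204.62
dP = 41887.8 Pa


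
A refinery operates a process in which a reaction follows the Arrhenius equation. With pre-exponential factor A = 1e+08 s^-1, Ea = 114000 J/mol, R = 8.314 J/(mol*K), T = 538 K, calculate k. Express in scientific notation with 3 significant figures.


k = A * exp(-Ea/(R*T))
k = 1e+08 * exp(-114000 / (8.314 * 538))
k = 1e+08 * exp(-25.486638)
k = 8.54e-04


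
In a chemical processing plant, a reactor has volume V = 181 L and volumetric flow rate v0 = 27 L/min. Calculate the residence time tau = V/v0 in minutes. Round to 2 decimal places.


tau = V / v0
tau = 181 / 27
tau = 6.70 min


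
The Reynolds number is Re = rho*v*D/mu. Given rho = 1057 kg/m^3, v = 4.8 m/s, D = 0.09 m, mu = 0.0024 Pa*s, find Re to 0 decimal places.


Re = rho * v * D / mu
Re = 1057 * 4.8 * 0.09 / 0.0024
Re = 456.624 / 0.0024
Re = 190260


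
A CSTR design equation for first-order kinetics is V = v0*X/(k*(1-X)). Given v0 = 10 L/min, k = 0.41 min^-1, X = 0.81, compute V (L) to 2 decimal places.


V = v0 * X / (k * (1 - X))
V = 10 * 0.81 / (0.41 * (1 - 0.81))
V = 8.1 / (0.41 * 0.19)
V = 8.1 / 0.0779
V = 103.98 L


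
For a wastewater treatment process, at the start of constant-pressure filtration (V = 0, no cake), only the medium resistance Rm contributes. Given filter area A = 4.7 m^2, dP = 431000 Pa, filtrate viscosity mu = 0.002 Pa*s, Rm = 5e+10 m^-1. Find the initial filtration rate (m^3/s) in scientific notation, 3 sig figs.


rate = A * dP / (mu * Rm)
rate = 4.7 * 431000 / (0.002 * 5e+10)
rate = 2025700.0 / 1.000e+08
rate = 2.03e-02 m^3/s


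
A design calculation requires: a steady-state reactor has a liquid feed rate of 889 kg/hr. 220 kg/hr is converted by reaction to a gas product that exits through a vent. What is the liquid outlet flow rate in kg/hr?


Steady-state mass balance on the main outlet: F_out = F_in - F_removed
F_out = 889 - 220
F_out = 669 kg/hr


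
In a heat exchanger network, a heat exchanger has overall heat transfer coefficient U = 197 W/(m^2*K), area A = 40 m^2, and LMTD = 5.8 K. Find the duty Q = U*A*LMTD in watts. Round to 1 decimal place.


Q = U * A * LMTD
Q = 197 * 40 * 5.8
Q = 45704.0 W


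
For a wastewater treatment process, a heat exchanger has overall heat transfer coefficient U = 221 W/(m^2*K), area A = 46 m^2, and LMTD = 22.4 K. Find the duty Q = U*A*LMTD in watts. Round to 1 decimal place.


Q = U * A * LMTD
Q = 221 * 46 * 22.4
Q = 227718.4 W


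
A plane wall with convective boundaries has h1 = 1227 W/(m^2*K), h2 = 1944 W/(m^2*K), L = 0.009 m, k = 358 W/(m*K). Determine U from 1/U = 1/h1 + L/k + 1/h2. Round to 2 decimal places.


1/U = 1/h1 + L/k + 1/h2
1/U = 1/1227 + 0.009/358 + 1/1944
1/U = 0.0008149959 + 2.51397e-05 + 0.0005144033
1/U = 0.0013545389
U = 738.26 W/(m^2*K)


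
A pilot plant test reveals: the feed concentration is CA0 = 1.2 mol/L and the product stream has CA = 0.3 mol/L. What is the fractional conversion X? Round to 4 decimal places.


X = (CA0 - CA) / CA0
X = (1.2 - 0.3) / 1.2
X = 0.9 / 1.2
X = 0.7500


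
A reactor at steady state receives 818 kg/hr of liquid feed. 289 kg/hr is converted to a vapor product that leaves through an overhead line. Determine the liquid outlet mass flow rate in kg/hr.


Steady-state mass balance on the main outlet: F_out = F_in - F_removed
F_out = 818 - 289
F_out = 529 kg/hr


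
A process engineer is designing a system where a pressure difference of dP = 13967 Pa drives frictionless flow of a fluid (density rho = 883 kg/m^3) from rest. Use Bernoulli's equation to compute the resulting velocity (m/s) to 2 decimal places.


v = sqrt(2*dP/rho)
v = sqrt(2*13967/883)
v = sqrt(31.635334)
v = 5.62 m/s


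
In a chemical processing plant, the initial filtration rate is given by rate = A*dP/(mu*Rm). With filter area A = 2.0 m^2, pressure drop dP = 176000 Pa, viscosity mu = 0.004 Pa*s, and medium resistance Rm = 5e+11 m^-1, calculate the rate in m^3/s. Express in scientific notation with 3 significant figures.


rate = A * dP / (mu * Rm)
rate = 2.0 * 176000 / (0.004 * 5e+11)
rate = 352000.0 / 2.000e+09
rate = 1.76e-04 m^3/s


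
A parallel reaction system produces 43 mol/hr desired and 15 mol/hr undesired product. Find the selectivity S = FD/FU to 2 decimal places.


S = desired product rate / undesired product rate
S = 43 / 15
S = 2.87


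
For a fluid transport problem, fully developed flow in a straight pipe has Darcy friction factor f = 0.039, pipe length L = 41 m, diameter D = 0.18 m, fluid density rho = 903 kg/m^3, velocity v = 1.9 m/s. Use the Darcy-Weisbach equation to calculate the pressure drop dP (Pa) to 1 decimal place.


dP = f * (L/D) * (rho*v^2/2)
dP = 0.039 * (41/0.18) * (903*1.9^2/2)
L/D = 227.77777778
rho*v^2/2 = 903*3.61/2 = 1629.915
dP = 0.039 * 227.77777778 * 1629.915
dP = 14479.1 Pa


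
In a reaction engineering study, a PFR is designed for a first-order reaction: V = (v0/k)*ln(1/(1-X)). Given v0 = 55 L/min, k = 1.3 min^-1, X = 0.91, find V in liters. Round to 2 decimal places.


V = (v0/k) * ln(1/(1-X))
V = (55/1.3) * ln(1/(1-0.91))
V = 42.307692 * ln(11.111111)
V = 42.307692 * 2.407946
V = 101.87 L


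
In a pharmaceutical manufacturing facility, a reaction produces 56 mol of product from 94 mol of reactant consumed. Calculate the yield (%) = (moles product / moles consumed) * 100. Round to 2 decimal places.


Yield = (moles product / moles consumed) * 100%
Yield = (56 / 94) * 100
Yield = 0.5957 * 100
Yield = 59.57%


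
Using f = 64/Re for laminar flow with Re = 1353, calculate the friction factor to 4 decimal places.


f = 64 / Re
f = 64 / 1353
f = 0.0473


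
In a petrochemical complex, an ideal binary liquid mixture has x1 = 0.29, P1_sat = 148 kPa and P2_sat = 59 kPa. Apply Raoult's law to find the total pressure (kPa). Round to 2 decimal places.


P = x1*P1_sat + x2*P2_sat
x2 = 1 - x1 = 1 - 0.29 = 0.71
P = 0.29*148 + 0.71*59
P = 42.92 + 41.89
P = 84.81 kPa


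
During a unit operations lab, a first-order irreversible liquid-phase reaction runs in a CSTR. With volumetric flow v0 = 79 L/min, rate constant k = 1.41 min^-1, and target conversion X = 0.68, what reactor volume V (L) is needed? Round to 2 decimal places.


V = v0 * X / (k * (1 - X))
V = 79 * 0.68 / (1.41 * (1 - 0.68))
V = 53.72 / (1.41 * 0.32)
V = 53.72 / 0.4512
V = 119.06 L


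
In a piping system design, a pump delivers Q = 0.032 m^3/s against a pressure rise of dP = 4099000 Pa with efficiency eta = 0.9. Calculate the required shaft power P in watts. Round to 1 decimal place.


P = Q * dP / eta
P = 0.032 * 4099000 / 0.9
P = 131168.0 / 0.9
P = 145742.2 W


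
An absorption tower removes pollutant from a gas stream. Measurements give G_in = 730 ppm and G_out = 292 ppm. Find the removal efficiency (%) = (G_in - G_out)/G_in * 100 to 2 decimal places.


Efficiency = (G_in - G_out) / G_in * 100%
Efficiency = (730 - 292) / 730 * 100
Efficiency = 438 / 730 * 100
Efficiency = 60.00%


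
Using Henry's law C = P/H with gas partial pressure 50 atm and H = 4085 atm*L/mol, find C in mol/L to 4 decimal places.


C = P / H
C = 50 / 4085
C = 0.0122 mol/L


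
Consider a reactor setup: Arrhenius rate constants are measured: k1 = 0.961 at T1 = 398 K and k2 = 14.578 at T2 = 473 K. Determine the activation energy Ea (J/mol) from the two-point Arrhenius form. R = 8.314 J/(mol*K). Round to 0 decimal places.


Ea = R * ln(k2/k1) / (1/T1 - 1/T2)
ln(k2/k1) = ln(14.578/0.961) = 2.7192944
1/T1 - 1/T2 = 1/398 - 1/473 = 0.000398397909
Ea = 8.314 * 2.7192944 / 0.000398397909
Ea = 56748 J/mol


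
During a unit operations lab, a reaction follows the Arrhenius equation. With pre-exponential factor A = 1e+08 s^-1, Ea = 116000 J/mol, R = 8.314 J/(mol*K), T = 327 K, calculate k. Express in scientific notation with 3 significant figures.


k = A * exp(-Ea/(R*T))
k = 1e+08 * exp(-116000 / (8.314 * 327))
k = 1e+08 * exp(-42.667797)
k = 2.95e-11


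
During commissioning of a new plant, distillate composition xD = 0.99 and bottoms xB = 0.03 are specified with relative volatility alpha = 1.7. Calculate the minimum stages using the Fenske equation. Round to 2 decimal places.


N_min = ln((xD*(1-xB))/(xB*(1-xD))) / ln(alpha)
Numerator inside ln: 0.9603 / 0.0003 = 3201.0
ln(3201.0) = 8.071219
ln(alpha) = ln(1.7) = 0.530628
N_min = 8.071219 / 0.530628 = 15.21


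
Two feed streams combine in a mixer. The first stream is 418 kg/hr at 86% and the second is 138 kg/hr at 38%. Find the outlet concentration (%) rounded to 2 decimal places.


Mass balance on solute: F1*x1 + F2*x2 = F3*x3
F3 = F1 + F2 = 418 + 138 = 556 kg/hr
x3 = (F1*x1 + F2*x2)/F3
x3 = (418*0.86 + 138*0.38) / 556
x3 = 74.09%


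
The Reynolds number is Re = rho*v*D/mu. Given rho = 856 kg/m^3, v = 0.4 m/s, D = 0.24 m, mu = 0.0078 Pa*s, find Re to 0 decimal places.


Re = rho * v * D / mu
Re = 856 * 0.4 * 0.24 / 0.0078
Re = 82.176 / 0.0078
Re = 10535


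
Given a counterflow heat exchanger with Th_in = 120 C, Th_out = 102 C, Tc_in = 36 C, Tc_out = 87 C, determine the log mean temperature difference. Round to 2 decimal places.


dT1 = Th_in - Tc_out = 120 - 87 = 33
dT2 = Th_out - Tc_in = 102 - 36 = 66
LMTD = (dT1 - dT2) / ln(dT1/dT2)
LMTD = (33 - 66) / ln(33/66)
LMTD = 47.61 K


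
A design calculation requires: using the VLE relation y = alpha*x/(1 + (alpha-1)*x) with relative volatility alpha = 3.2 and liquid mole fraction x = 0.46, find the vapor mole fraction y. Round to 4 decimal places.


y = alpha*x / (1 + (alpha-1)*x)
y = 3.2*0.46 / (1 + (3.2-1)*0.46)
y = 1.472 / (1 + 1.012)
y = 1.472 / 2.012
y = 0.7316


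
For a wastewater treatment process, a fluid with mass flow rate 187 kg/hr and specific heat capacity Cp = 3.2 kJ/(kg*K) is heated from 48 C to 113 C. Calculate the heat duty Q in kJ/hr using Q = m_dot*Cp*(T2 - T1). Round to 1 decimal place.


Q = m_dot * Cp * (T2 - T1)
Q = 187 * 3.2 * (113 - 48)
Q = 187 * 3.2 * 65
Q = 38896.0 kJ/hr


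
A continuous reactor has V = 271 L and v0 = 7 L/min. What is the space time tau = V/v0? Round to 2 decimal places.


tau = V / v0
tau = 271 / 7
tau = 38.71 min


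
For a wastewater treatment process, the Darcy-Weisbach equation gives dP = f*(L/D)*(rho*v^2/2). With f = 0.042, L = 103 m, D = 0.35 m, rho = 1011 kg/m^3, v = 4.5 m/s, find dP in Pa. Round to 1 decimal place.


dP = f * (L/D) * (rho*v^2/2)
dP = 0.042 * (103/0.35) * (1011*4.5^2/2)
L/D = 294.28571429
rho*v^2/2 = 1011*20.25/2 = 10236.375
dP = 0.042 * 294.28571429 * 10236.375
dP = 126521.6 Pa


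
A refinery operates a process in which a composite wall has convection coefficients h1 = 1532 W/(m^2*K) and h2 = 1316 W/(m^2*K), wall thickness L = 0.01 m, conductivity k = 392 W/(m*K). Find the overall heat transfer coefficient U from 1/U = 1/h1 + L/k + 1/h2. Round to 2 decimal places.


1/U = 1/h1 + L/k + 1/h2
1/U = 1/1532 + 0.01/392 + 1/1316
1/U = 0.0006527415 + 2.55102e-05 + 0.0007598784
1/U = 0.0014381301
U = 695.35 W/(m^2*K)


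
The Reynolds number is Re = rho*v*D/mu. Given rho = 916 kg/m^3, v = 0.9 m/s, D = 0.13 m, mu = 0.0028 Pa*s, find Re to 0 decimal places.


Re = rho * v * D / mu
Re = 916 * 0.9 * 0.13 / 0.0028
Re = 107.172 / 0.0028
Re = 38276


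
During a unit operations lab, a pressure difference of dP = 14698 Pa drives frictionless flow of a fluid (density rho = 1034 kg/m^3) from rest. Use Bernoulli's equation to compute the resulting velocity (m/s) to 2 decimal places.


v = sqrt(2*dP/rho)
v = sqrt(2*14698/1034)
v = sqrt(28.4294)
v = 5.33 m/s


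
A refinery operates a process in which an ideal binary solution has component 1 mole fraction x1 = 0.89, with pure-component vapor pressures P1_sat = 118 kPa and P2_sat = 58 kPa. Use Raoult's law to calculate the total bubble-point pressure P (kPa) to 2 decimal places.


P = x1*P1_sat + x2*P2_sat
x2 = 1 - x1 = 1 - 0.89 = 0.11
P = 0.89*118 + 0.11*58
P = 105.02 + 6.38
P = 111.40 kPa


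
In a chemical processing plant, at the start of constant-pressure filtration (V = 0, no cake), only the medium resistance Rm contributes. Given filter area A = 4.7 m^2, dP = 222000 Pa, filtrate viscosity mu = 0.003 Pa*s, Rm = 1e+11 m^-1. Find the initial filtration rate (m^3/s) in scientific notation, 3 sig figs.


rate = A * dP / (mu * Rm)
rate = 4.7 * 222000 / (0.003 * 1e+11)
rate = 1043400.0 / 3.000e+08
rate = 3.48e-03 m^3/s


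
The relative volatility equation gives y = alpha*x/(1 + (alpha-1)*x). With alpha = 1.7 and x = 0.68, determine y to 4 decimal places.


y = alpha*x / (1 + (alpha-1)*x)
y = 1.7*0.68 / (1 + (1.7-1)*0.68)
y = 1.156 / (1 + 0.476)
y = 1.156 / 1.476
y = 0.7832


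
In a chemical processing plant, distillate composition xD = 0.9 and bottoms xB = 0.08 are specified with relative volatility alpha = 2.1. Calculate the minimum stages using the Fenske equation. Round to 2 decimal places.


N_min = ln((xD*(1-xB))/(xB*(1-xD))) / ln(alpha)
Numerator inside ln: 0.828 / 0.008 = 103.5
ln(103.5) = 4.639572
ln(alpha) = ln(2.1) = 0.741937
N_min = 4.639572 / 0.741937 = 6.25


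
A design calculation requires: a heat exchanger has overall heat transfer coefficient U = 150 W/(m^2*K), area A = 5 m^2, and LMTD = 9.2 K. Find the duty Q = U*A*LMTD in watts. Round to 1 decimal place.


Q = U * A * LMTD
Q = 150 * 5 * 9.2
Q = 6900.0 W


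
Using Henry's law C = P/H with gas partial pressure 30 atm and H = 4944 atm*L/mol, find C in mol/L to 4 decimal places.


C = P / H
C = 30 / 4944
C = 0.0061 mol/L


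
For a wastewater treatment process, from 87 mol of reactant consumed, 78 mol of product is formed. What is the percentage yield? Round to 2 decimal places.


Yield = (moles product / moles consumed) * 100%
Yield = (78 / 87) * 100
Yield = 0.8966 * 100
Yield = 89.66%


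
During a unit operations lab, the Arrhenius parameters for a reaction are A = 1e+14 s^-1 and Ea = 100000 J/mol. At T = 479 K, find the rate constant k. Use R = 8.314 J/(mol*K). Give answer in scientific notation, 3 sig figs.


k = A * exp(-Ea/(R*T))
k = 1e+14 * exp(-100000 / (8.314 * 479))
k = 1e+14 * exp(-25.110448)
k = 1.24e+03


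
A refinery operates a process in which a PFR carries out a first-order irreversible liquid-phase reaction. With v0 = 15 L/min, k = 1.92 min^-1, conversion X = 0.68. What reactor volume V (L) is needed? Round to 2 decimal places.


V = (v0/k) * ln(1/(1-X))
V = (15/1.92) * ln(1/(1-0.68))
V = 7.8125 * ln(3.125)
V = 7.8125 * 1.139434
V = 8.90 L


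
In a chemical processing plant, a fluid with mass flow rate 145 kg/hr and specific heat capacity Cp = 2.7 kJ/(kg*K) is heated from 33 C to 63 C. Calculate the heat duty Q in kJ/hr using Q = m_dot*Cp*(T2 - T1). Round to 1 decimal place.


Q = m_dot * Cp * (T2 - T1)
Q = 145 * 2.7 * (63 - 33)
Q = 145 * 2.7 * 30
Q = 11745.0 kJ/hr


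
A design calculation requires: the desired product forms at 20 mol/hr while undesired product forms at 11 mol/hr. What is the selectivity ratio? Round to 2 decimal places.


S = desired product rate / undesired product rate
S = 20 / 11
S = 1.82


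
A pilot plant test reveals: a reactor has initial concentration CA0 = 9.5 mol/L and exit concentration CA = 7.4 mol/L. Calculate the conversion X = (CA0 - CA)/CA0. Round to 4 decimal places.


X = (CA0 - CA) / CA0
X = (9.5 - 7.4) / 9.5
X = 2.1 / 9.5
X = 0.2211


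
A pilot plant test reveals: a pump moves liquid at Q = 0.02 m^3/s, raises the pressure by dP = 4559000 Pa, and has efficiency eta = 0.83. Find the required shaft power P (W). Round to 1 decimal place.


P = Q * dP / eta
P = 0.02 * 4559000 / 0.83
P = 91180.0 / 0.83
P = 109855.4 W


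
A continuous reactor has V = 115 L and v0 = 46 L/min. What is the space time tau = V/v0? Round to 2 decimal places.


tau = V / v0
tau = 115 / 46
tau = 2.50 min


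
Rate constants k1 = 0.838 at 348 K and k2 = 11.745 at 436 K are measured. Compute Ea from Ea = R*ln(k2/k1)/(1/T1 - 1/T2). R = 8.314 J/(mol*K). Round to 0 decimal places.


Ea = R * ln(k2/k1) / (1/T1 - 1/T2)
ln(k2/k1) = ln(11.745/0.838) = 2.6401648
1/T1 - 1/T2 = 1/348 - 1/436 = 0.000579985237
Ea = 8.314 * 2.6401648 / 0.000579985237
Ea = 37846 J/mol


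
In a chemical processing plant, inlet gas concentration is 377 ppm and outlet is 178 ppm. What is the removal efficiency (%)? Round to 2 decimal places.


Efficiency = (G_in - G_out) / G_in * 100%
Efficiency = (377 - 178) / 377 * 100
Efficiency = 199 / 377 * 100
Efficiency = 52.79%


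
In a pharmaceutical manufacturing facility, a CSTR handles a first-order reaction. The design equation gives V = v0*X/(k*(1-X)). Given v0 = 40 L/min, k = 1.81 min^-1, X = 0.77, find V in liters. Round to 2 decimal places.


V = v0 * X / (k * (1 - X))
V = 40 * 0.77 / (1.81 * (1 - 0.77))
V = 30.8 / (1.81 * 0.23)
V = 30.8 / 0.4163
V = 73.99 L


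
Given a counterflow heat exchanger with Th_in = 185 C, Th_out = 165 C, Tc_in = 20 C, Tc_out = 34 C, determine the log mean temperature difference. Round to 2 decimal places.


dT1 = Th_in - Tc_out = 185 - 34 = 151
dT2 = Th_out - Tc_in = 165 - 20 = 145
LMTD = (dT1 - dT2) / ln(dT1/dT2)
LMTD = (151 - 145) / ln(151/145)
LMTD = 147.98 K


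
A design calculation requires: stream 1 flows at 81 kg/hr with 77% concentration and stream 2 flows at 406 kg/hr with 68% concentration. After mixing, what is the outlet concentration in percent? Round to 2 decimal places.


Mass balance on solute: F1*x1 + F2*x2 = F3*x3
F3 = F1 + F2 = 81 + 406 = 487 kg/hr
x3 = (F1*x1 + F2*x2)/F3
x3 = (81*0.77 + 406*0.68) / 487
x3 = 69.50%


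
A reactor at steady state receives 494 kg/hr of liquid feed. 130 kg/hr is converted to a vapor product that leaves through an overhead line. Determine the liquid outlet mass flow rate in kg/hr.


Steady-state mass balance on the main outlet: F_out = F_in - F_removed
F_out = 494 - 130
F_out = 364 kg/hr


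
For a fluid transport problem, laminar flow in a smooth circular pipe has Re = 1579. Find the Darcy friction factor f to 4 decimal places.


f = 64 / Re
f = 64 / 1579
f = 0.0405


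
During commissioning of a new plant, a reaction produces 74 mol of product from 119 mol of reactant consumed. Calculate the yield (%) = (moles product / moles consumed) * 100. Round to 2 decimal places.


Yield = (moles product / moles consumed) * 100%
Yield = (74 / 119) * 100
Yield = 0.6218 * 100
Yield = 62.18%


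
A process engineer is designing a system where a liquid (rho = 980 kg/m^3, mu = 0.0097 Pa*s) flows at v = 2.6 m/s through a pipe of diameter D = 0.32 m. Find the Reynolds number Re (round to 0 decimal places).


Re = rho * v * D / mu
Re = 980 * 2.6 * 0.32 / 0.0097
Re = 815.36 / 0.0097
Re = 84058


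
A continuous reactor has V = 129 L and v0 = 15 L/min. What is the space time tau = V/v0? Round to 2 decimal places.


tau = V / v0
tau = 129 / 15
tau = 8.60 min


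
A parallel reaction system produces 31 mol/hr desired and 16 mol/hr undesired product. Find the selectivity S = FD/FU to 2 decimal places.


S = desired product rate / undesired product rate
S = 31 / 16
S = 1.94


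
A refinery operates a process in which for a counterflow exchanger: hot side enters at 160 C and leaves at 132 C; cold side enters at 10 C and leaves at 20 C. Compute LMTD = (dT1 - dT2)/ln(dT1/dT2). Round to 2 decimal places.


dT1 = Th_in - Tc_out = 160 - 20 = 140
dT2 = Th_out - Tc_in = 132 - 10 = 122
LMTD = (dT1 - dT2) / ln(dT1/dT2)
LMTD = (140 - 122) / ln(140/122)
LMTD = 130.79 K


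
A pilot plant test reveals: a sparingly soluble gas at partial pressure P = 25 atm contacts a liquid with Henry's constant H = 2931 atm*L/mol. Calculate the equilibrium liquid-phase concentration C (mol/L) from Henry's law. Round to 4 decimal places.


C = P / H
C = 25 / 2931
C = 0.0085 mol/L


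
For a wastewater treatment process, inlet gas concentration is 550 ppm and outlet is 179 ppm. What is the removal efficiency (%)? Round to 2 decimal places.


Efficiency = (G_in - G_out) / G_in * 100%
Efficiency = (550 - 179) / 550 * 100
Efficiency = 371 / 550 * 100
Efficiency = 67.45%


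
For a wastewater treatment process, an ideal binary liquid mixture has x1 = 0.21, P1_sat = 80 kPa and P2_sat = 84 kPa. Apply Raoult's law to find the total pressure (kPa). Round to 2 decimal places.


P = x1*P1_sat + x2*P2_sat
x2 = 1 - x1 = 1 - 0.21 = 0.79
P = 0.21*80 + 0.79*84
P = 16.8 + 66.36
P = 83.16 kPa


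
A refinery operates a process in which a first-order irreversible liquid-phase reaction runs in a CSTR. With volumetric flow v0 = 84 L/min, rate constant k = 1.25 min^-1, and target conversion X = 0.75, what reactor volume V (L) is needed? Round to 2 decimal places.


V = v0 * X / (k * (1 - X))
V = 84 * 0.75 / (1.25 * (1 - 0.75))
V = 63.0 / (1.25 * 0.25)
V = 63.0 / 0.3125
V = 201.60 L


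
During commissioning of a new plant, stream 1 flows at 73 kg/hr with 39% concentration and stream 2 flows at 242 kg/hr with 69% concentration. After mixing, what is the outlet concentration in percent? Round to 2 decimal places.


Mass balance on solute: F1*x1 + F2*x2 = F3*x3
F3 = F1 + F2 = 73 + 242 = 315 kg/hr
x3 = (F1*x1 + F2*x2)/F3
x3 = (73*0.39 + 242*0.69) / 315
x3 = 62.05%


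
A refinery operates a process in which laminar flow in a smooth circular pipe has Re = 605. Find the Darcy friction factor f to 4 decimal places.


f = 64 / Re
f = 64 / 605
f = 0.1058


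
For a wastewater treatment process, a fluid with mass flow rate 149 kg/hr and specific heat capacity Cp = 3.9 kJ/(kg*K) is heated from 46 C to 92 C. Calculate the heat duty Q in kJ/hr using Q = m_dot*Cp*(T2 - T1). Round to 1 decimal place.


Q = m_dot * Cp * (T2 - T1)
Q = 149 * 3.9 * (92 - 46)
Q = 149 * 3.9 * 46
Q = 26730.6 kJ/hr


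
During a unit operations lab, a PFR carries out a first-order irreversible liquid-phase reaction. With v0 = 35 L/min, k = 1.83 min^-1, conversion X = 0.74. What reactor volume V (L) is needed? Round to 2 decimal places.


V = (v0/k) * ln(1/(1-X))
V = (35/1.83) * ln(1/(1-0.74))
V = 19.125683 * ln(3.846154)
V = 19.125683 * 1.347074
V = 25.76 L


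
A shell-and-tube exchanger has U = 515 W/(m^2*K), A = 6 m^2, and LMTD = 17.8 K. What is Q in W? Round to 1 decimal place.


Q = U * A * LMTD
Q = 515 * 6 * 17.8
Q = 55002.0 W


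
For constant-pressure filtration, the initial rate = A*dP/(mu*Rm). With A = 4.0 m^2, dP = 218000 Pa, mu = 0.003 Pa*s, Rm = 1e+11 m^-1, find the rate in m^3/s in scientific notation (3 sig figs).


rate = A * dP / (mu * Rm)
rate = 4.0 * 218000 / (0.003 * 1e+11)
rate = 872000.0 / 3.000e+08
rate = 2.91e-03 m^3/s


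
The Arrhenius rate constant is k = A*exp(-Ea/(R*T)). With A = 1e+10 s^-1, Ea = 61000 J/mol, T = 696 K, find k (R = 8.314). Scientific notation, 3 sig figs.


k = A * exp(-Ea/(R*T))
k = 1e+10 * exp(-61000 / (8.314 * 696))
k = 1e+10 * exp(-10.541698)
k = 2.64e+05


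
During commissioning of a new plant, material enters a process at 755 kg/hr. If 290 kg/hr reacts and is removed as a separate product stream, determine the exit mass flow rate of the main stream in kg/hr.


Steady-state mass balance on the main outlet: F_out = F_in - F_removed
F_out = 755 - 290
F_out = 465 kg/hr


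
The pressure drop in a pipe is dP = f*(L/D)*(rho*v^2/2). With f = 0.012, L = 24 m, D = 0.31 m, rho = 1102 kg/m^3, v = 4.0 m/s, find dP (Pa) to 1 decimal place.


dP = f * (L/D) * (rho*v^2/2)
dP = 0.012 * (24/0.31) * (1102*4.0^2/2)
L/D = 77.41935484
rho*v^2/2 = 1102*16.0/2 = 8816.0
dP = 0.012 * 77.41935484 * 8816.0
dP = 8190.3 Pa


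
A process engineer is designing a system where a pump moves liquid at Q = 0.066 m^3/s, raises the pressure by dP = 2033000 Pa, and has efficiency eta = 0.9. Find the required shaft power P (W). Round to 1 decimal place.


P = Q * dP / eta
P = 0.066 * 2033000 / 0.9
P = 134178.0 / 0.9
P = 149086.7 W


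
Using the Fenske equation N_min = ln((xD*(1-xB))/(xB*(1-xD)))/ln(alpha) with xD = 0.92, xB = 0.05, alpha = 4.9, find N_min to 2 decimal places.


N_min = ln((xD*(1-xB))/(xB*(1-xD))) / ln(alpha)
Numerator inside ln: 0.874 / 0.004 = 218.5
ln(218.5) = 5.386786
ln(alpha) = ln(4.9) = 1.589235
N_min = 5.386786 / 1.589235 = 3.39


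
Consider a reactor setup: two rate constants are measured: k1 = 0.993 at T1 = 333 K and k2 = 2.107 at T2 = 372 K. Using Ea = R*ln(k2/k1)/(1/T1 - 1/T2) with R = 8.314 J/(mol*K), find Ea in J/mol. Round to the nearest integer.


Ea = R * ln(k2/k1) / (1/T1 - 1/T2)
ln(k2/k1) = ln(2.107/0.993) = 0.7522897
1/T1 - 1/T2 = 1/333 - 1/372 = 0.00031483096
Ea = 8.314 * 0.7522897 / 0.00031483096
Ea = 19866 J/mol


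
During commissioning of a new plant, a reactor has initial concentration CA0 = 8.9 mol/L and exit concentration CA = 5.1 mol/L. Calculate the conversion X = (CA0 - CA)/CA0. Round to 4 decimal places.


X = (CA0 - CA) / CA0
X = (8.9 - 5.1) / 8.9
X = 3.8 / 8.9
X = 0.4270


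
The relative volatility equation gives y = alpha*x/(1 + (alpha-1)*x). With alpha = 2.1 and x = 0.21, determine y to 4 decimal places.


y = alpha*x / (1 + (alpha-1)*x)
y = 2.1*0.21 / (1 + (2.1-1)*0.21)
y = 0.441 / (1 + 0.231)
y = 0.441 / 1.231
y = 0.3582


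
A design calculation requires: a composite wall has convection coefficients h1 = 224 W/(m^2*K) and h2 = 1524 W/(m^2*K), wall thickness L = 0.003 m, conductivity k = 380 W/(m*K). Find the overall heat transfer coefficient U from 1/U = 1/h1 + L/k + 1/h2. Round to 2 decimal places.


1/U = 1/h1 + L/k + 1/h2
1/U = 1/224 + 0.003/380 + 1/1524
1/U = 0.0044642857 + 7.8947e-06 + 0.000656168
1/U = 0.0051283484
U = 194.99 W/(m^2*K)


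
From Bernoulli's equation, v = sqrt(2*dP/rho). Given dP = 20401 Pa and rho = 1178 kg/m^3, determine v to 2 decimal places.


v = sqrt(2*dP/rho)
v = sqrt(2*20401/1178)
v = sqrt(34.636672)
v = 5.89 m/s


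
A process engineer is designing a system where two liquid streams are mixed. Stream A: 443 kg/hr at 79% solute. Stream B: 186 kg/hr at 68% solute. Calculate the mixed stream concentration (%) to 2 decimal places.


Mass balance on solute: F1*x1 + F2*x2 = F3*x3
F3 = F1 + F2 = 443 + 186 = 629 kg/hr
x3 = (F1*x1 + F2*x2)/F3
x3 = (443*0.79 + 186*0.68) / 629
x3 = 75.75%


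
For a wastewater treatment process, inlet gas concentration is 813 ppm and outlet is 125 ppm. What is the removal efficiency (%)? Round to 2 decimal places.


Efficiency = (G_in - G_out) / G_in * 100%
Efficiency = (813 - 125) / 813 * 100
Efficiency = 688 / 813 * 100
Efficiency = 84.62%


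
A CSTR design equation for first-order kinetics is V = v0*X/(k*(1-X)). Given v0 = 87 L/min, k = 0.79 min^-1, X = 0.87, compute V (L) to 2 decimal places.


V = v0 * X / (k * (1 - X))
V = 87 * 0.87 / (0.79 * (1 - 0.87))
V = 75.69 / (0.79 * 0.13)
V = 75.69 / 0.1027
V = 737.00 L


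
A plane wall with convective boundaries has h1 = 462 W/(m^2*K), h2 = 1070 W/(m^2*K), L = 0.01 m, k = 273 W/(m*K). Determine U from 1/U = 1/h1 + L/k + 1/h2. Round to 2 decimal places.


1/U = 1/h1 + L/k + 1/h2
1/U = 1/462 + 0.01/273 + 1/1070
1/U = 0.0021645022 + 3.663e-05 + 0.0009345794
1/U = 0.0031357116
U = 318.91 W/(m^2*K)


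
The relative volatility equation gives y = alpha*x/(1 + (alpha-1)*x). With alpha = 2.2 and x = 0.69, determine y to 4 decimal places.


y = alpha*x / (1 + (alpha-1)*x)
y = 2.2*0.69 / (1 + (2.2-1)*0.69)
y = 1.518 / (1 + 0.828)
y = 1.518 / 1.828
y = 0.8304


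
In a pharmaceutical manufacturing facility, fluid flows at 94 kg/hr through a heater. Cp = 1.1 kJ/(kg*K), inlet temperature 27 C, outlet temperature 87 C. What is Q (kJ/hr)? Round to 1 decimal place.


Q = m_dot * Cp * (T2 - T1)
Q = 94 * 1.1 * (87 - 27)
Q = 94 * 1.1 * 60
Q = 6204.0 kJ/hr


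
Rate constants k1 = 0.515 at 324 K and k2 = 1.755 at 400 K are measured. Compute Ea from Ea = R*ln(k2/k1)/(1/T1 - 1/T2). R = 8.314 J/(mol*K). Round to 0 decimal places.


Ea = R * ln(k2/k1) / (1/T1 - 1/T2)
ln(k2/k1) = ln(1.755/0.515) = 1.2260572
1/T1 - 1/T2 = 1/324 - 1/400 = 0.000586419753
Ea = 8.314 * 1.2260572 / 0.000586419753
Ea = 17382 J/mol


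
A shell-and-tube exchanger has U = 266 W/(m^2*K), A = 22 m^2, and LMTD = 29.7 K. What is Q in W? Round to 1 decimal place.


Q = U * A * LMTD
Q = 266 * 22 * 29.7
Q = 173804.4 W


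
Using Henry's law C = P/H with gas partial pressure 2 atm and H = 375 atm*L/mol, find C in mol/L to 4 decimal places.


C = P / H
C = 2 / 375
C = 0.0053 mol/L


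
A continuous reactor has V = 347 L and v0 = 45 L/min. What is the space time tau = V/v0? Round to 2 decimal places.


tau = V / v0
tau = 347 / 45
tau = 7.71 min


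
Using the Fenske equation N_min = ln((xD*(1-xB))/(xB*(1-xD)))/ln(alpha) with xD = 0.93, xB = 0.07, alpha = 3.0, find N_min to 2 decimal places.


N_min = ln((xD*(1-xB))/(xB*(1-xD))) / ln(alpha)
Numerator inside ln: 0.8649 / 0.0049 = 176.510204
ln(176.510204) = 5.173379
ln(alpha) = ln(3.0) = 1.098612
N_min = 5.173379 / 1.098612 = 4.71


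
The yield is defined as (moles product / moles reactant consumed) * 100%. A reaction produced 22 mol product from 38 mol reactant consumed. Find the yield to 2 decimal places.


Yield = (moles product / moles consumed) * 100%
Yield = (22 / 38) * 100
Yield = 0.5789 * 100
Yield = 57.89%


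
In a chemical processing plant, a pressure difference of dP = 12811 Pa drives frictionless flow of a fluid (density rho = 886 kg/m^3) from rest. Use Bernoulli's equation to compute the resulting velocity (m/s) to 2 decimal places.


v = sqrt(2*dP/rho)
v = sqrt(2*12811/886)
v = sqrt(28.918736)
v = 5.38 m/s


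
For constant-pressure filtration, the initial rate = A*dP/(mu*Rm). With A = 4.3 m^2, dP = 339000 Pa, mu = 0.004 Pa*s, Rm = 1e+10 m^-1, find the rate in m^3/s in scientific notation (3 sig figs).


rate = A * dP / (mu * Rm)
rate = 4.3 * 339000 / (0.004 * 1e+10)
rate = 1457700.0 / 4.000e+07
rate = 3.64e-02 m^3/s


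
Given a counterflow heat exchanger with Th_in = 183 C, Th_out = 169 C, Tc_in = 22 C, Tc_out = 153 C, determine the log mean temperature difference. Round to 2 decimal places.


dT1 = Th_in - Tc_out = 183 - 153 = 30
dT2 = Th_out - Tc_in = 169 - 22 = 147
LMTD = (dT1 - dT2) / ln(dT1/dT2)
LMTD = (30 - 147) / ln(30/147)
LMTD = 73.62 K


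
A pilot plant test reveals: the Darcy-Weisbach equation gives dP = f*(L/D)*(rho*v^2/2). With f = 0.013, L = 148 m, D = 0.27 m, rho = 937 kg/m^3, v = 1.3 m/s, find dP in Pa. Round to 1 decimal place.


dP = f * (L/D) * (rho*v^2/2)
dP = 0.013 * (148/0.27) * (937*1.3^2/2)
L/D = 548.14814815
rho*v^2/2 = 937*1.69/2 = 791.765
dP = 0.013 * 548.14814815 * 791.765
dP = 5642.1 Pa


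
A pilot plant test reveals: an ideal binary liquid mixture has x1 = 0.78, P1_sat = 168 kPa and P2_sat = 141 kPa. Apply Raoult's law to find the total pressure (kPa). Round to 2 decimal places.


P = x1*P1_sat + x2*P2_sat
x2 = 1 - x1 = 1 - 0.78 = 0.22
P = 0.78*168 + 0.22*141
P = 131.04 + 31.02
P = 162.06 kPa


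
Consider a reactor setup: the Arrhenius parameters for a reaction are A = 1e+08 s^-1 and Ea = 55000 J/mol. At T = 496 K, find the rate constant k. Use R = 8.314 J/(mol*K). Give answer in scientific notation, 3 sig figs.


k = A * exp(-Ea/(R*T))
k = 1e+08 * exp(-55000 / (8.314 * 496))
k = 1e+08 * exp(-13.337394)
k = 1.61e+02


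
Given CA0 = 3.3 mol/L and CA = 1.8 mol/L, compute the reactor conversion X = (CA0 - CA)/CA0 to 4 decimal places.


X = (CA0 - CA) / CA0
X = (3.3 - 1.8) / 3.3
X = 1.5 / 3.3
X = 0.4545


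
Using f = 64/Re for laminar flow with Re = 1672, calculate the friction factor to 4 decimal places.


f = 64 / Re
f = 64 / 1672
f = 0.0383


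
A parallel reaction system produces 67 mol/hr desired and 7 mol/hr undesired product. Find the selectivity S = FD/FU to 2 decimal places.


S = desired product rate / undesired product rate
S = 67 / 7
S = 9.57


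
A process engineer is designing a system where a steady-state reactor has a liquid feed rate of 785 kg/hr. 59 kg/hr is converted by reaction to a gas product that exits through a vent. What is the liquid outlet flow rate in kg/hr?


Steady-state mass balance on the main outlet: F_out = F_in - F_removed
F_out = 785 - 59
F_out = 726 kg/hr


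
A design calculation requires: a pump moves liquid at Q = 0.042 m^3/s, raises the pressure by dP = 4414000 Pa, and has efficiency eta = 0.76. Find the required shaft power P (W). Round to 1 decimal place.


P = Q * dP / eta
P = 0.042 * 4414000 / 0.76
P = 185388.0 / 0.76
P = 243931.6 W


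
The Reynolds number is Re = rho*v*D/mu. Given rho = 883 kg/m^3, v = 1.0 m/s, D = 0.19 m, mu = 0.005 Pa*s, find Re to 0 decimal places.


Re = rho * v * D / mu
Re = 883 * 1.0 * 0.19 / 0.005
Re = 167.77 / 0.005
Re = 33554


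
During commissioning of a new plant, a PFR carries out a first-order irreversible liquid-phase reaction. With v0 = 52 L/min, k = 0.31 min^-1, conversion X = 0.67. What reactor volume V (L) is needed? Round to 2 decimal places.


V = (v0/k) * ln(1/(1-X))
V = (52/0.31) * ln(1/(1-0.67))
V = 167.741935 * ln(3.030303)
V = 167.741935 * 1.108663
V = 185.97 L


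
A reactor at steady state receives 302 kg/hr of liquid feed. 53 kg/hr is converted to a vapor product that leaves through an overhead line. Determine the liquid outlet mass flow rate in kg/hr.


Steady-state mass balance on the main outlet: F_out = F_in - F_removed
F_out = 302 - 53
F_out = 249 kg/hr


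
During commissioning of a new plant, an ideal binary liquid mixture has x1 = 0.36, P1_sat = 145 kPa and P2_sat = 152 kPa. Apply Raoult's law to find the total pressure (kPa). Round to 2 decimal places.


P = x1*P1_sat + x2*P2_sat
x2 = 1 - x1 = 1 - 0.36 = 0.64
P = 0.36*145 + 0.64*152
P = 52.2 + 97.28
P = 149.48 kPa


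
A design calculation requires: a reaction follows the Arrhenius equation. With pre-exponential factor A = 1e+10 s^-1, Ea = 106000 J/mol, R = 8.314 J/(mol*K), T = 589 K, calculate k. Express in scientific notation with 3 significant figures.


k = A * exp(-Ea/(R*T))
k = 1e+10 * exp(-106000 / (8.314 * 589))
k = 1e+10 * exp(-21.646144)
k = 3.97e+00


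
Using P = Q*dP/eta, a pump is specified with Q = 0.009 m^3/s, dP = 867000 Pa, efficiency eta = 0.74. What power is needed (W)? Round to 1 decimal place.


P = Q * dP / eta
P = 0.009 * 867000 / 0.74
P = 7803.0 / 0.74
P = 10544.6 W


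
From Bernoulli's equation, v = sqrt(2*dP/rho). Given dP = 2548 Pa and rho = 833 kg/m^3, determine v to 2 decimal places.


v = sqrt(2*dP/rho)
v = sqrt(2*2548/833)
v = sqrt(6.117647)
v = 2.47 m/s


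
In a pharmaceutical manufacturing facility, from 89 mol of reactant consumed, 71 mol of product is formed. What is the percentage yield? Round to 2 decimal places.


Yield = (moles product / moles consumed) * 100%
Yield = (71 / 89) * 100
Yield = 0.7978 * 100
Yield = 79.78%


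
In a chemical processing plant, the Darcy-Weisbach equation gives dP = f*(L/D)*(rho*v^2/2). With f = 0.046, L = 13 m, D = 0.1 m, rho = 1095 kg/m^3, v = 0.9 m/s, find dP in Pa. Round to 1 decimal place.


dP = f * (L/D) * (rho*v^2/2)
dP = 0.046 * (13/0.1) * (1095*0.9^2/2)
L/D = 130.0
rho*v^2/2 = 1095*0.81/2 = 443.475
dP = 0.046 * 130.0 * 443.475
dP = 2652.0 Pa


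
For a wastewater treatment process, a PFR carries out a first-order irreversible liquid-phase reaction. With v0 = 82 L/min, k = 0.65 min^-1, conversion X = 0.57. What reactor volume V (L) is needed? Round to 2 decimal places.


V = (v0/k) * ln(1/(1-X))
V = (82/0.65) * ln(1/(1-0.57))
V = 126.153846 * ln(2.325581)
V = 126.153846 * 0.84397
V = 106.47 L


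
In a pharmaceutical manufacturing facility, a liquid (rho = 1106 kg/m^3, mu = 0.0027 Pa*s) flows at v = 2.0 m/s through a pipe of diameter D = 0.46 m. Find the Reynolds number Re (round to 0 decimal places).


Re = rho * v * D / mu
Re = 1106 * 2.0 * 0.46 / 0.0027
Re = 1017.52 / 0.0027
Re = 376859


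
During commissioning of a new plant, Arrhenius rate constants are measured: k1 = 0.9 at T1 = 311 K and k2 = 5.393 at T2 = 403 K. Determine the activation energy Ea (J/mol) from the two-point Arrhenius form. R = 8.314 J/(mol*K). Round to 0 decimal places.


Ea = R * ln(k2/k1) / (1/T1 - 1/T2)
ln(k2/k1) = ln(5.393/0.9) = 1.7904623
1/T1 - 1/T2 = 1/311 - 1/403 = 0.000734044505
Ea = 8.314 * 1.7904623 / 0.000734044505
Ea = 20279 J/mol
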